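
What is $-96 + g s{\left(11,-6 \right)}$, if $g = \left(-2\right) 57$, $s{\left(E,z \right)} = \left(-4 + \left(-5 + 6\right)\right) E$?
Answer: $3666$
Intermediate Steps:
$s{\left(E,z \right)} = - 3 E$ ($s{\left(E,z \right)} = \left(-4 + 1\right) E = - 3 E$)
$g = -114$
$-96 + g s{\left(11,-6 \right)} = -96 - 114 \left(\left(-3\right) 11\right) = -96 - -3762 = -96 + 3762 = 3666$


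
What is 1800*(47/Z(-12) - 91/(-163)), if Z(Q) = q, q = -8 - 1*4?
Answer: -985350/163 ≈ -6045.1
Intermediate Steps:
q = -12 (q = -8 - 4 = -12)
Z(Q) = -12
1800*(47/Z(-12) - 91/(-163)) = 1800*(47/(-12) - 91/(-163)) = 1800*(47*(-1/12) - 91*(-1/163)) = 1800*(-47/12 + 91/163) = 1800*(-6569/1956) = -985350/163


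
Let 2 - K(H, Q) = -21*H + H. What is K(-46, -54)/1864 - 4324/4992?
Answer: -395081/290784 ≈ -1.3587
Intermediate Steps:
K(H, Q) = 2 + 20*H (K(H, Q) = 2 - (-21*H + H) = 2 - (-20)*H = 2 + 20*H)
K(-46, -54)/1864 - 4324/4992 = (2 + 20*(-46))/1864 - 4324/4992 = (2 - 920)*(1/1864) - 4324*1/4992 = -918*1/1864 - 1081/1248 = -459/932 - 1081/1248 = -395081/290784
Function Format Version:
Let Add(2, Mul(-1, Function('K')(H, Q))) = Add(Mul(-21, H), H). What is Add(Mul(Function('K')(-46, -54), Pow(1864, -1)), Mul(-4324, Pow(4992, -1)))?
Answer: Rational(-395081, 290784) ≈ -1.3587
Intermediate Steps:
Function('K')(H, Q) = Add(2, Mul(20, H)) (Function('K')(H, Q) = Add(2, Mul(-1, Add(Mul(-21, H), H))) = Add(2, Mul(-1, Mul(-20, H))) = Add(2, Mul(20, H)))
Add(Mul(Function('K')(-46, -54), Pow(1864, -1)), Mul(-4324, Pow(4992, -1))) = Add(Mul(Add(2, Mul(20, -46)), Pow(1864, -1)), Mul(-4324, Pow(4992, -1))) = Add(Mul(Add(2, -920), Rational(1, 1864)), Mul(-4324, Rational(1, 4992))) = Add(Mul(-918, Rational(1, 1864)), Rational(-1081, 1248)) = Add(Rational(-459, 932), Rational(-1081, 1248)) = Rational(-395081, 290784)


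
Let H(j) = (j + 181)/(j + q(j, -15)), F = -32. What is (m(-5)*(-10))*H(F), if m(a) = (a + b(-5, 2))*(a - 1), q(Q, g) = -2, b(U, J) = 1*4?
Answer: 4470/17 ≈ 262.94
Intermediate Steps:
b(U, J) = 4
m(a) = (-1 + a)*(4 + a) (m(a) = (a + 4)*(a - 1) = (4 + a)*(-1 + a) = (-1 + a)*(4 + a))
H(j) = (181 + j)/(-2 + j) (H(j) = (j + 181)/(j - 2) = (181 + j)/(-2 + j))
(m(-5)*(-10))*H(F) = ((-4 + (-5)² + 3*(-5))*(-10))*((181 - 32)/(-2 - 32)) = ((-4 + 25 - 15)*(-10))*(149/(-34)) = (6*(-10))*(-1/34*149) = -60*(-149/34) = 4470/17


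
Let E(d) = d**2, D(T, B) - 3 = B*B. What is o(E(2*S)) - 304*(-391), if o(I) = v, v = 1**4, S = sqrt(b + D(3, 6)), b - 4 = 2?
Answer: 118865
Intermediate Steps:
b = 6 (b = 4 + 2 = 6)
D(T, B) = 3 + B**2 (D(T, B) = 3 + B*B = 3 + B**2)
S = 3*sqrt(5) (S = sqrt(6 + (3 + 6**2)) = sqrt(6 + (3 + 36)) = sqrt(6 + 39) = sqrt(45) = 3*sqrt(5) ≈ 6.7082)
v = 1
o(I) = 1
o(E(2*S)) - 304*(-391) = 1 - 304*(-391) = 1 + 118864 = 118865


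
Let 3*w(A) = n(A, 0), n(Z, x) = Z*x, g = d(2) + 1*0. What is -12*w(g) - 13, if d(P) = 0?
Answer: -13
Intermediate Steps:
g = 0 (g = 0 + 1*0 = 0 + 0 = 0)
w(A) = 0 (w(A) = (A*0)/3 = (⅓)*0 = 0)
-12*w(g) - 13 = -12*0 - 13 = 0 - 13 = -13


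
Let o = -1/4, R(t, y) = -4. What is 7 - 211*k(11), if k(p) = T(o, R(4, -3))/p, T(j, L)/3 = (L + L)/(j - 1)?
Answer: -19871/55 ≈ -361.29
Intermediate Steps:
o = -¼ (o = -1*¼ = -¼ ≈ -0.25000)
T(j, L) = 6*L/(-1 + j) (T(j, L) = 3*((L + L)/(j - 1)) = 3*((2*L)/(-1 + j)) = 3*(2*L/(-1 + j)) = 6*L/(-1 + j))
k(p) = 96/(5*p) (k(p) = (6*(-4)/(-1 - ¼))/p = (6*(-4)/(-5/4))/p = (6*(-4)*(-⅘))/p = 96/(5*p))
7 - 211*k(11) = 7 - 20256/(5*11) = 7 - 211*96/55 = 7 - 20256/55 = -19871/55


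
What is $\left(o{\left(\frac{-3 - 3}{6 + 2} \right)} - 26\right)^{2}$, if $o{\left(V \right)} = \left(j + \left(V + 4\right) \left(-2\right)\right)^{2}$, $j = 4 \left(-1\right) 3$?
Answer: $\frac{1600225}{16} \approx 1.0001 \cdot 10^{5}$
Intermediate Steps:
$j = -12$ ($j = \left(-4\right) 3 = -12$)
$o{\left(V \right)} = \left(-20 - 2 V\right)^{2}$ ($o{\left(V \right)} = \left(-12 + \left(V + 4\right) \left(-2\right)\right)^{2} = \left(-12 + \left(4 + V\right) \left(-2\right)\right)^{2} = \left(-12 - \left(8 + 2 V\right)\right)^{2} = \left(-20 - 2 V\right)^{2}$)
$\left(o{\left(\frac{-3 - 3}{6 + 2} \right)} - 26\right)^{2} = \left(4 \left(10 + \frac{-3 - 3}{6 + 2}\right)^{2} - 26\right)^{2} = \left(4 \left(10 - \frac{6}{8}\right)^{2} - 26\right)^{2} = \left(4 \left(10 - \frac{3}{4}\right)^{2} - 26\right)^{2} = \left(4 \left(\frac{37}{4}\right)^{2} - 26\right)^{2} = \left(4 \cdot \frac{1369}{16} - 26\right)^{2} = \left(\frac{1369}{4} - 26\right)^{2} = \left(\frac{1265}{4}\right)^{2} = \frac{1600225}{16}$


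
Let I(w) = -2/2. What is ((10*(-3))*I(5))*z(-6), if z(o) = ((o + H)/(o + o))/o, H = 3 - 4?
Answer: -35/12 ≈ -2.9167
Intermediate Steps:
H = -1
I(w) = -1 (I(w) = -2*1/2 = -1)
z(o) = (-1 + o)/(2*o**2) (z(o) = ((o - 1)/(o + o))/o = ((-1 + o)/((2*o)))/o = ((-1 + o)*(1/(2*o)))/o = ((-1 + o)/(2*o))/o = (-1 + o)/(2*o**2))
((10*(-3))*I(5))*z(-6) = ((10*(-3))*(-1))*((1/2)*(-1 - 6)/(-6)**2) = (-30*(-1))*((1/2)*(1/36)*(-7)) = 30*(-7/72) = -35/12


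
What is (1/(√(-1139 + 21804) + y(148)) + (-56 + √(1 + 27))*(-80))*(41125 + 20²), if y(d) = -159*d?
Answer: 103012309296321700/553734359 - 6644000*√7 - 41525*√20665/553734359 ≈ 1.6845e+8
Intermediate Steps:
(1/(√(-1139 + 21804) + y(148)) + (-56 + √(1 + 27))*(-80))*(41125 + 20²) = (1/(√(-1139 + 21804) - 159*148) + (-56 + √(1 + 27))*(-80))*(41125 + 20²) = (1/(√20665 - 23532) + (-56 + √28)*(-80))*(41125 + 400) = (1/(-23532 + √20665) + (-56 + 2*√7)*(-80))*41525 = (1/(-23532 + √20665) + (4480 - 160*√7))*41525 = (4480 + 1/(-23532 + √20665) - 160*√7)*41525 = 186032000 - 6644000*√7 + 41525/(-23532 + √20665)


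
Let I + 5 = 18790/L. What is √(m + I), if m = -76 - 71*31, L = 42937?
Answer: 2*I*√1051564098757/42937 ≈ 47.766*I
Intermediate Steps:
m = -2277 (m = -76 - 2201 = -2277)
I = -195895/42937 (I = -5 + 18790/42937 = -195895/42937 ≈ -4.5624)
√(m + I) = √(-2277 - 195895/42937) = √(-97963444/42937) = 2*I*√1051564098757/42937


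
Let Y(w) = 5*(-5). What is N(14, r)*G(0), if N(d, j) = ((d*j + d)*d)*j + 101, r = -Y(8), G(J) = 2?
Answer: 255002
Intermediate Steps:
Y(w) = -25
r = 25 (r = -1*(-25) = 25)
N(d, j) = 101 + d*j*(d + d*j) (N(d, j) = ((d + d*j)*d)*j + 101 = (d*(d + d*j))*j + 101 = d*j*(d + d*j) + 101 = 101 + d*j*(d + d*j))
N(14, r)*G(0) = (101 + 25*14**2 + 14**2*25**2)*2 = (101 + 25*196 + 196*625)*2 = (101 + 4900 + 122500)*2 = 127501*2 = 255002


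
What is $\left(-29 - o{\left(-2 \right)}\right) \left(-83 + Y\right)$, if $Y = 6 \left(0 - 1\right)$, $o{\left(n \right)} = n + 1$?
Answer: $2492$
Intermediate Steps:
$o{\left(n \right)} = 1 + n$
$Y = -6$ ($Y = 6 \left(-1\right) = -6$)
$\left(-29 - o{\left(-2 \right)}\right) \left(-83 + Y\right) = \left(-29 - \left(1 - 2\right)\right) \left(-83 - 6\right) = \left(-29 - -1\right) \left(-89\right) = \left(-29 + 1\right) \left(-89\right) = \left(-28\right) \left(-89\right) = 2492$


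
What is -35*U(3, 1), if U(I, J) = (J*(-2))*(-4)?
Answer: -280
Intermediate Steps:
U(I, J) = 8*J (U(I, J) = -2*J*(-4) = 8*J)
-35*U(3, 1) = -280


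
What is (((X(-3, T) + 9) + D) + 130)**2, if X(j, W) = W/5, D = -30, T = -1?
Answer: 295936/25 ≈ 11837.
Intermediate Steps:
X(j, W) = W/5 (X(j, W) = W*(1/5) = W/5)
(((X(-3, T) + 9) + D) + 130)**2 = ((((1/5)*(-1) + 9) - 30) + 130)**2 = (((-1/5 + 9) - 30) + 130)**2 = ((44/5 - 30) + 130)**2 = (-106/5 + 130)**2 = (544/5)**2 = 295936/25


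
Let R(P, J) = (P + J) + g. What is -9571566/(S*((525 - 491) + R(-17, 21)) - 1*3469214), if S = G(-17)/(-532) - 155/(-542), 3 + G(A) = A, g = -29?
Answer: 689975906676/250081550479 ≈ 2.7590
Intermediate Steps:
G(A) = -3 + A
R(P, J) = -29 + J + P (R(P, J) = (P + J) - 29 = (J + P) - 29 = -29 + J + P)
S = 23325/72086 (S = (-3 - 17)/(-532) - 155/(-542) = -20*(-1/532) - 155*(-1/542) = 5/133 + 155/542 = 23325/72086 ≈ 0.32357)
-9571566/(S*((525 - 491) + R(-17, 21)) - 1*3469214) = -9571566/(23325*((525 - 491) + (-29 + 21 - 17))/72086 - 1*3469214) = -9571566/(23325*(34 - 25)/72086 - 3469214) = -9571566/((23325/72086)*9 - 3469214) = -9571566/(209925/72086 - 3469214) = -9571566/(-250081550479/72086) = -9571566*(-72086/250081550479) = 689975906676/250081550479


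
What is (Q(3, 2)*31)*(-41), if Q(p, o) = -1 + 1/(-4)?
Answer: 6355/4 ≈ 1588.8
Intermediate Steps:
Q(p, o) = -5/4 (Q(p, o) = -1 - ¼ = -5/4)
(Q(3, 2)*31)*(-41) = -5/4*31*(-41) = -155/4*(-41) = 6355/4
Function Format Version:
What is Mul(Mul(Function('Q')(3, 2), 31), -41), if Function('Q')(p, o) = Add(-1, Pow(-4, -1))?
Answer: Rational(6355, 4) ≈ 1588.8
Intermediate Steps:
Function('Q')(p, o) = Rational(-5, 4) (Function('Q')(p, o) = Add(-1, Rational(-1, 4)) = Rational(-5, 4))
Mul(Mul(Function('Q')(3, 2), 31), -41) = Mul(Mul(Rational(-5, 4), 31), -41) = Mul(Rational(-155, 4), -41) = Rational(6355, 4)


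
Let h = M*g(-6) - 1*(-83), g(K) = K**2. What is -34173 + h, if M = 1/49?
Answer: -1670374/49 ≈ -34089.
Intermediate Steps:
M = 1/49 ≈ 0.020408
h = 4103/49 (h = (1/49)*(-6)**2 - 1*(-83) = (1/49)*36 + 83 = 36/49 + 83 = 4103/49 ≈ 83.735)
-34173 + h = -34173 + 4103/49 = -1670374/49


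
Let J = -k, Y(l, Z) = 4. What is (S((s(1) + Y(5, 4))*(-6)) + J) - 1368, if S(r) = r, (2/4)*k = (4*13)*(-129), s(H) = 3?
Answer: 12006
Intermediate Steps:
k = -13416 (k = 2*((4*13)*(-129)) = 2*(52*(-129)) = 2*(-6708) = -13416)
J = 13416 (J = -1*(-13416) = 13416)
(S((s(1) + Y(5, 4))*(-6)) + J) - 1368 = ((3 + 4)*(-6) + 13416) - 1368 = (7*(-6) + 13416) - 1368 = (-42 + 13416) - 1368 = 13374 - 1368 = 12006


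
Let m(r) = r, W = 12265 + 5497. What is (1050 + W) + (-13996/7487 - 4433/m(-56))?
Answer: 7919750959/419272 ≈ 18889.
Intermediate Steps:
W = 17762
(1050 + W) + (-13996/7487 - 4433/m(-56)) = (1050 + 17762) + (-13996/7487 - 4433/(-56)) = 18812 + (-13996*1/7487 - 4433*(-1/56)) = 18812 + (-13996/7487 + 4433/56) = 18812 + 32406095/419272 = 7919750959/419272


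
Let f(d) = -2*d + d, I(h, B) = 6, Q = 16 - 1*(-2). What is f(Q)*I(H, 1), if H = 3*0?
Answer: -108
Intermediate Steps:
Q = 18 (Q = 16 + 2 = 18)
H = 0
f(d) = -d
f(Q)*I(H, 1) = -1*18*6 = -18*6 = -108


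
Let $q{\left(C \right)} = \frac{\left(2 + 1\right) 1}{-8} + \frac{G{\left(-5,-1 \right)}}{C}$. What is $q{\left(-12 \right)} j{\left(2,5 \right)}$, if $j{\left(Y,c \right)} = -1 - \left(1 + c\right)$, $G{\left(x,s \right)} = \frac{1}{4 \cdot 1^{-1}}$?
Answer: $\frac{133}{48} \approx 2.7708$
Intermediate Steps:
$G{\left(x,s \right)} = \frac{1}{4}$ ($G{\left(x,s \right)} = \frac{1}{4 \cdot 1} = \frac{1}{4}$)
$j{\left(Y,c \right)} = -2 - c$ ($j{\left(Y,c \right)} = -1 - \left(1 + c\right) = -2 - c$)
$q{\left(C \right)} = - \frac{3}{8} + \frac{1}{4 C}$ ($q{\left(C \right)} = \frac{\left(2 + 1\right) 1}{-8} + \frac{1}{4 C} = 3 \cdot 1 \left(- \frac{1}{8}\right) + \frac{1}{4 C} = 3 \left(- \frac{1}{8}\right) + \frac{1}{4 C} = - \frac{3}{8} + \frac{1}{4 C}$)
$q{\left(-12 \right)} j{\left(2,5 \right)} = \frac{2 - -36}{8 \left(-12\right)} \left(-2 - 5\right) = \frac{1}{8} \left(- \frac{1}{12}\right) \left(2 + 36\right) \left(-2 - 5\right) = \frac{1}{8} \left(- \frac{1}{12}\right) 38 \left(-7\right) = \left(- \frac{19}{48}\right) \left(-7\right) = \frac{133}{48}$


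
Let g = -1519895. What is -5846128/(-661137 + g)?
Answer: 730766/272629 ≈ 2.6804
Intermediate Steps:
-5846128/(-661137 + g) = -5846128/(-661137 - 1519895) = -5846128/(-2181032) = -5846128*(-1/2181032) = 730766/272629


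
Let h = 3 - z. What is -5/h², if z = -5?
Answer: -5/64 ≈ -0.078125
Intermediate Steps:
h = 8 (h = 3 - 1*(-5) = 3 + 5 = 8)
-5/h² = -5/(8²) = -5/64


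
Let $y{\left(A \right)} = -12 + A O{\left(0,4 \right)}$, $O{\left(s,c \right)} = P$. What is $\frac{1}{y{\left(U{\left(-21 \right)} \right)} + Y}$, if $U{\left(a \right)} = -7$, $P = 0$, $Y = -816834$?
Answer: $- \frac{1}{816846} \approx -1.2242 \cdot 10^{-6}$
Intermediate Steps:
$O{\left(s,c \right)} = 0$
$y{\left(A \right)} = -12$ ($y{\left(A \right)} = -12 + A 0 = -12 + 0 = -12$)
$\frac{1}{y{\left(U{\left(-21 \right)} \right)} + Y} = \frac{1}{-12 - 816834} = \frac{1}{-816846} = - \frac{1}{816846}$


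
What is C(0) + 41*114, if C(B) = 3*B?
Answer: 4674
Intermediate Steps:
C(0) + 41*114 = 3*0 + 41*114 = 0 + 4674 = 4674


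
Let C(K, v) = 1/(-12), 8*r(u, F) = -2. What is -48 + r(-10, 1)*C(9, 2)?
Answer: -2303/48 ≈ -47.979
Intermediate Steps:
r(u, F) = -1/4 (r(u, F) = (1/8)*(-2) = -1/4)
C(K, v) = -1/12
-48 + r(-10, 1)*C(9, 2) = -48 - 1/4*(-1/12) = -48 + 1/48 = -2303/48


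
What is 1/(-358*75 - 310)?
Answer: -1/27160 ≈ -3.6819e-5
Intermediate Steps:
1/(-358*75 - 310) = 1/(-26850 - 310) = 1/(-27160) = -1/27160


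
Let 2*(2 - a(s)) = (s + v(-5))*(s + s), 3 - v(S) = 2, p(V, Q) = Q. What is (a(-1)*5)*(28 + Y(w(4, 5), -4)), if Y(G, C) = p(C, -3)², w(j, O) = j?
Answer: 370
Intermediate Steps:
v(S) = 1 (v(S) = 3 - 1*2 = 3 - 2 = 1)
Y(G, C) = 9 (Y(G, C) = (-3)² = 9)
a(s) = 2 - s*(1 + s) (a(s) = 2 - (s + 1)*(s + s)/2 = 2 - (1 + s)*2*s/2 = 2 - s*(1 + s))
(a(-1)*5)*(28 + Y(w(4, 5), -4)) = ((2 - 1*(-1) - 1*(-1)²)*5)*(28 + 9) = ((2 + 1 - 1*1)*5)*37 = ((2 + 1 - 1)*5)*37 = (2*5)*37 = 10*37 = 370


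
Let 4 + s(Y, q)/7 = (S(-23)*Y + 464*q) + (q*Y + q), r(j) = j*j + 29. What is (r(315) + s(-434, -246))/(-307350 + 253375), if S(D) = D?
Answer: -115718/53975 ≈ -2.1439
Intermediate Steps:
r(j) = 29 + j² (r(j) = j² + 29 = 29 + j²)
s(Y, q) = -28 - 161*Y + 3255*q + 7*Y*q (s(Y, q) = -28 + 7*((-23*Y + 464*q) + (q*Y + q)) = -28 + 7*((-23*Y + 464*q) + (Y*q + q)) = -28 + 7*((-23*Y + 464*q) + (q + Y*q)) = -28 + 7*(-23*Y + 465*q + Y*q) = -28 + (-161*Y + 3255*q + 7*Y*q) = -28 - 161*Y + 3255*q + 7*Y*q)
(r(315) + s(-434, -246))/(-307350 + 253375) = ((29 + 315²) + (-28 - 161*(-434) + 3255*(-246) + 7*(-434)*(-246)))/(-307350 + 253375) = ((29 + 99225) + (-28 + 69874 - 800730 + 747348))/(-53975) = (99254 + 16464)*(-1/53975) = 115718*(-1/53975) = -115718/53975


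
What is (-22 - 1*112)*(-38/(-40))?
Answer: -1273/10 ≈ -127.30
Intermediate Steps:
(-22 - 1*112)*(-38/(-40)) = (-22 - 112)*(-38*(-1/40)) = -134*19/20 = -1273/10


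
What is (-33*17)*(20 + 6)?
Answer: -14586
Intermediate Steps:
(-33*17)*(20 + 6) = -561*26 = -14586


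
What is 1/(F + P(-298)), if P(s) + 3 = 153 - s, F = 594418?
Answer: 1/594866 ≈ 1.6810e-6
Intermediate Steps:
P(s) = 150 - s (P(s) = -3 + (153 - s) = 150 - s)
1/(F + P(-298)) = 1/(594418 + (150 - 1*(-298))) = 1/(594418 + (150 + 298)) = 1/(594418 + 448) = 1/594866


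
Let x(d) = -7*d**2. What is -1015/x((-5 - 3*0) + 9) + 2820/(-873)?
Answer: 27155/4656 ≈ 5.8323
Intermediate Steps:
-1015/x((-5 - 3*0) + 9) + 2820/(-873) = -1015*(-1/(7*((-5 - 3*0) + 9)**2)) + 2820/(-873) = -1015*(-1/(7*((-5 + 0) + 9)**2)) + 2820*(-1/873) = -1015*(-1/(7*(-5 + 9)**2)) - 940/291 = -1015/((-7*4**2)) - 940/291 = -1015/((-7*16)) - 940/291 = -1015/(-112) - 940/291 = -1015*(-1/112) - 940/291 = 145/16 - 940/291 = 27155/4656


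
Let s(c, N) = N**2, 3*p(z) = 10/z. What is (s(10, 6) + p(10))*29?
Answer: 3161/3 ≈ 1053.7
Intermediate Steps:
p(z) = 10/(3*z) (p(z) = (10/z)/3 = 10/(3*z))
(s(10, 6) + p(10))*29 = (6**2 + (10/3)/10)*29 = (36 + (10/3)*(1/10))*29 = (36 + 1/3)*29 = (109/3)*29 = 3161/3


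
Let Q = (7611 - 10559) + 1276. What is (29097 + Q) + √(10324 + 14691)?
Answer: 27425 + √25015 ≈ 27583.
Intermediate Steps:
Q = -1672 (Q = -2948 + 1276 = -1672)
(29097 + Q) + √(10324 + 14691) = (29097 - 1672) + √(10324 + 14691) = 27425 + √25015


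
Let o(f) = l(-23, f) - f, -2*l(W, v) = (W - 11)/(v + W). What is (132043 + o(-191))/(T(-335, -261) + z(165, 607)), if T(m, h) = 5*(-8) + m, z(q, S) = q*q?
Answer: 28298059/5745900 ≈ 4.9249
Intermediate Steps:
l(W, v) = -(-11 + W)/(2*(W + v)) (l(W, v) = -(W - 11)/(2*(v + W)) = -(-11 + W)/(2*(W + v)))
z(q, S) = q²
T(m, h) = -40 + m
o(f) = -f + 17/(-23 + f) (o(f) = (11 - 1*(-23))/(2*(-23 + f)) - f = (11 + 23)/(2*(-23 + f)) - f = (½)*34/(-23 + f) - f = 17/(-23 + f) - f = -f + 17/(-23 + f))
(132043 + o(-191))/(T(-335, -261) + z(165, 607)) = (132043 + (17 - 1*(-191)*(-23 - 191))/(-23 - 191))/((-40 - 335) + 165²) = (132043 + (17 - 1*(-191)*(-214))/(-214))/(-375 + 27225) = (132043 - (17 - 40874)/214)/26850 = (132043 - 1/214*(-40857))*(1/26850) = (132043 + 40857/214)*(1/26850) = (28298059/214)*(1/26850) = 28298059/5745900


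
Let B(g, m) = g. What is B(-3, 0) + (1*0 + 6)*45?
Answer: 267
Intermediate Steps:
B(-3, 0) + (1*0 + 6)*45 = -3 + (1*0 + 6)*45 = -3 + (0 + 6)*45 = -3 + 6*45 = -3 + 270 = 267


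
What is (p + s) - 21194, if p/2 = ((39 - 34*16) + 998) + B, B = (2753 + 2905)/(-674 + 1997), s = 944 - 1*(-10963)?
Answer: -3656969/441 ≈ -8292.5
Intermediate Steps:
s = 11907 (s = 944 + 10963 = 11907)
B = 1886/441 (B = 5658/1323 = 5658*(1/1323) = 1886/441 ≈ 4.2766)
p = 438598/441 (p = 2*(((39 - 34*16) + 998) + 1886/441) = 2*(((39 - 544) + 998) + 1886/441) = 2*((-505 + 998) + 1886/441) = 2*(493 + 1886/441) = 2*(219299/441) = 438598/441 ≈ 994.55)
(p + s) - 21194 = (438598/441 + 11907) - 21194 = 5689585/441 - 21194 = -3656969/441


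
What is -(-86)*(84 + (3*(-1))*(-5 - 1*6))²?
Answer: 1177254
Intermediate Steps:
-(-86)*(84 + (3*(-1))*(-5 - 1*6))² = -(-86)*(84 - 3*(-5 - 6))² = -(-86)*(84 - 3*(-11))² = -(-86)*(84 + 33)² = -(-86)*117² = -(-86)*13689 = -86*(-13689) = 1177254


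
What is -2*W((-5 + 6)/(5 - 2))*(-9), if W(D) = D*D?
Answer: 2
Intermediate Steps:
W(D) = D²
-2*W((-5 + 6)/(5 - 2))*(-9) = -2*(-5 + 6)²/(5 - 2)²*(-9) = -2*(1/3)²*(-9) = -2*(1*(⅓))²*(-9) = -2*(⅓)²*(-9) = -2*⅑*(-9) = -2/9*(-9) = 2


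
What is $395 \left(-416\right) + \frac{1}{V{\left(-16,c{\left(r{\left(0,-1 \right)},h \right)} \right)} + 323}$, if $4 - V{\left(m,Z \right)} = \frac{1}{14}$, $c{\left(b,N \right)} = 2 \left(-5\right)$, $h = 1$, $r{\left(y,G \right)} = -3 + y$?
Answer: $- \frac{752092626}{4577} \approx -1.6432 \cdot 10^{5}$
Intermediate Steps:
$c{\left(b,N \right)} = -10$
$V{\left(m,Z \right)} = \frac{55}{14}$ ($V{\left(m,Z \right)} = 4 - \frac{1}{14} = \frac{55}{14}$)
$395 \left(-416\right) + \frac{1}{V{\left(-16,c{\left(r{\left(0,-1 \right)},h \right)} \right)} + 323} = 395 \left(-416\right) + \frac{1}{\frac{55}{14} + 323} = -164320 + \frac{1}{\frac{4577}{14}} = -164320 + \frac{14}{4577} = - \frac{752092626}{4577}$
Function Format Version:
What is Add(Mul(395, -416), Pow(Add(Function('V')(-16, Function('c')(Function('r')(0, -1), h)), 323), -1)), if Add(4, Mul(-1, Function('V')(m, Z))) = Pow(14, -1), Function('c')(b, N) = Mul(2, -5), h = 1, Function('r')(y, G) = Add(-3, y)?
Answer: Rational(-752092626, 4577) ≈ -1.6432e+5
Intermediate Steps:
Function('c')(b, N) = -10
Function('V')(m, Z) = Rational(55, 14) (Function('V')(m, Z) = Add(4, Mul(-1, Pow(14, -1))) = Add(4, Mul(-1, Rational(1, 14))) = Add(4, Rational(-1, 14)) = Rational(55, 14))
Add(Mul(395, -416), Pow(Add(Function('V')(-16, Function('c')(Function('r')(0, -1), h)), 323), -1)) = Add(Mul(395, -416), Pow(Add(Rational(55, 14), 323), -1)) = Add(-164320, Pow(Rational(4577, 14), -1)) = Add(-164320, Rational(14, 4577)) = Rational(-752092626, 4577)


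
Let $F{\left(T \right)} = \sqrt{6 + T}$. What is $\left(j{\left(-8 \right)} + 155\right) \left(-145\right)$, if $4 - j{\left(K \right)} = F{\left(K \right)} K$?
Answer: $-23055 - 1160 i \sqrt{2} \approx -23055.0 - 1640.5 i$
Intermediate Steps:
$j{\left(K \right)} = 4 - K \sqrt{6 + K}$ ($j{\left(K \right)} = 4 - \sqrt{6 + K} K = 4 - K \sqrt{6 + K}$)
$\left(j{\left(-8 \right)} + 155\right) \left(-145\right) = \left(\left(4 - - 8 \sqrt{6 - 8}\right) + 155\right) \left(-145\right) = \left(\left(4 - - 8 \sqrt{-2}\right) + 155\right) \left(-145\right) = \left(\left(4 - - 8 i \sqrt{2}\right) + 155\right) \left(-145\right) = \left(\left(4 + 8 i \sqrt{2}\right) + 155\right) \left(-145\right) = \left(159 + 8 i \sqrt{2}\right) \left(-145\right) = -23055 - 1160 i \sqrt{2}$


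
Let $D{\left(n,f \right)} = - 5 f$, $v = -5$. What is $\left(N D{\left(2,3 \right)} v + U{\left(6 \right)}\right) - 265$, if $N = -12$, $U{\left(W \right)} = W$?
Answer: $-1159$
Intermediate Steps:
$\left(N D{\left(2,3 \right)} v + U{\left(6 \right)}\right) - 265 = \left(- 12 \left(-5\right) 3 \left(-5\right) + 6\right) - 265 = \left(- 12 \left(\left(-15\right) \left(-5\right)\right) + 6\right) - 265 = \left(\left(-12\right) 75 + 6\right) - 265 = \left(-900 + 6\right) - 265 = -894 - 265 = -1159$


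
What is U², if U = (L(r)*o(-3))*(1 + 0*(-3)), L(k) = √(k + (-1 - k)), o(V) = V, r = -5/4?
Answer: -9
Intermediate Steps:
r = -5/4 (r = -5*¼ = -5/4 ≈ -1.2500)
L(k) = I (L(k) = √(-1) = I)
U = -3*I (U = (I*(-3))*(1 + 0*(-3)) = (-3*I)*(1 + 0) = -3*I*1 = -3*I ≈ -3.0*I)
U² = (-3*I)² = -9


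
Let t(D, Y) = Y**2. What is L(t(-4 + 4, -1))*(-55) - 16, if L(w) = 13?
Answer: -731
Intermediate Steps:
L(t(-4 + 4, -1))*(-55) - 16 = 13*(-55) - 16 = -715 - 16 = -731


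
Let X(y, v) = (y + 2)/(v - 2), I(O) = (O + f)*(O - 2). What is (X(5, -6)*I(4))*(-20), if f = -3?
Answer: 35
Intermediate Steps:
I(O) = (-3 + O)*(-2 + O) (I(O) = (O - 3)*(O - 2) = (-3 + O)*(-2 + O))
X(y, v) = (2 + y)/(-2 + v)
(X(5, -6)*I(4))*(-20) = (((2 + 5)/(-2 - 6))*(6 + 4**2 - 5*4))*(-20) = ((7/(-8))*(6 + 16 - 20))*(-20) = (-1/8*7*2)*(-20) = -7/8*2*(-20) = -7/4*(-20) = 35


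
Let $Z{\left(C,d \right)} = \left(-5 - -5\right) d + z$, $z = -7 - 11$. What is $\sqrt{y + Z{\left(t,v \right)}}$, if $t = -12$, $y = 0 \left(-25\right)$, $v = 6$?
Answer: $3 i \sqrt{2} \approx 4.2426 i$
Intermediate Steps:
$z = -18$
$y = 0$
$Z{\left(C,d \right)} = -18$ ($Z{\left(C,d \right)} = \left(-5 - -5\right) d - 18 = \left(-5 + 5\right) d - 18 = 0 d - 18 = 0 - 18 = -18$)
$\sqrt{y + Z{\left(t,v \right)}} = \sqrt{0 - 18} = \sqrt{-18} = 3 i \sqrt{2}$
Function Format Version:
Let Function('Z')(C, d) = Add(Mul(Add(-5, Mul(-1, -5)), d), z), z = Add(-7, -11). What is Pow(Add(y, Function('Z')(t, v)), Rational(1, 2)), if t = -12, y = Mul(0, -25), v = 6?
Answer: Mul(3, I, Pow(2, Rational(1, 2))) ≈ Mul(4.2426, I)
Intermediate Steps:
z = -18
y = 0
Function('Z')(C, d) = -18 (Function('Z')(C, d) = Add(Mul(Add(-5, Mul(-1, -5)), d), -18) = Add(Mul(Add(-5, 5), d), -18) = Add(Mul(0, d), -18) = Add(0, -18) = -18)
Pow(Add(y, Function('Z')(t, v)), Rational(1, 2)) = Pow(Add(0, -18), Rational(1, 2)) = Pow(-18, Rational(1, 2)) = Mul(3, I, Pow(2, Rational(1, 2)))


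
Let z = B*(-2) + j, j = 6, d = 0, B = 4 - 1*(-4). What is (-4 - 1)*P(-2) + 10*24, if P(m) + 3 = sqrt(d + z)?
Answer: 255 - 5*I*sqrt(10) ≈ 255.0 - 15.811*I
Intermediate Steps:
B = 8 (B = 4 + 4 = 8)
z = -10 (z = 8*(-2) + 6 = -16 + 6 = -10)
P(m) = -3 + I*sqrt(10) (P(m) = -3 + sqrt(0 - 10) = -3 + sqrt(-10) = -3 + I*sqrt(10))
(-4 - 1)*P(-2) + 10*24 = (-4 - 1)*(-3 + I*sqrt(10)) + 10*24 = -5*(-3 + I*sqrt(10)) + 240 = (15 - 5*I*sqrt(10)) + 240 = 255 - 5*I*sqrt(10)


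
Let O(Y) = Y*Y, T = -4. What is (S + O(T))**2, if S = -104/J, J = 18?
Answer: 8464/81 ≈ 104.49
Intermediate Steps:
O(Y) = Y**2
S = -52/9 (S = -104/18 = -104*1/18 = -52/9 ≈ -5.7778)
(S + O(T))**2 = (-52/9 + (-4)**2)**2 = (-52/9 + 16)**2 = (92/9)**2 = 8464/81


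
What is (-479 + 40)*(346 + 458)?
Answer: -352956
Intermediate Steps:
(-479 + 40)*(346 + 458) = -439*804 = -352956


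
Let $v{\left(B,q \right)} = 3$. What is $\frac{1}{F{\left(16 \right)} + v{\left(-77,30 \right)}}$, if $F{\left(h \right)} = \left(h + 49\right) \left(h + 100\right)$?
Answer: $\frac{1}{7543} \approx 0.00013257$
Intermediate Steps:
$F{\left(h \right)} = \left(49 + h\right) \left(100 + h\right)$
$\frac{1}{F{\left(16 \right)} + v{\left(-77,30 \right)}} = \frac{1}{\left(4900 + 16^{2} + 149 \cdot 16\right) + 3} = \frac{1}{\left(4900 + 256 + 2384\right) + 3} = \frac{1}{7540 + 3} = \frac{1}{7543}$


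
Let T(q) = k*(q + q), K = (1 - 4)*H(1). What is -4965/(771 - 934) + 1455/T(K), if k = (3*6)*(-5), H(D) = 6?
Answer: 1088251/35208 ≈ 30.909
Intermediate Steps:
k = -90 (k = 18*(-5) = -90)
K = -18 (K = (1 - 4)*6 = -3*6 = -18)
T(q) = -180*q (T(q) = -90*(q + q) = -180*q)
-4965/(771 - 934) + 1455/T(K) = -4965/(771 - 934) + 1455/((-180*(-18))) = -4965/(-163) + 1455/3240 = -4965*(-1/163) + 1455*(1/3240) = 4965/163 + 97/216 = 1088251/35208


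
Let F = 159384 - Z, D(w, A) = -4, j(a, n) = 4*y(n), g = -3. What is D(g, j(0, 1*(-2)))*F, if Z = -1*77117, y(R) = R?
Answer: -946004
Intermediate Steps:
j(a, n) = 4*n
Z = -77117
F = 236501 (F = 159384 - 1*(-77117) = 159384 + 77117 = 236501)
D(g, j(0, 1*(-2)))*F = -4*236501 = -946004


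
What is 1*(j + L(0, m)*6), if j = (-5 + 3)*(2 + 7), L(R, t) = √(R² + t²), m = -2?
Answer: -6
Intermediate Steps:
j = -18 (j = -2*9 = -18)
1*(j + L(0, m)*6) = 1*(-18 + √(0² + (-2)²)*6) = 1*(-18 + √(0 + 4)*6) = 1*(-18 + √4*6) = 1*(-18 + 2*6) = 1*(-18 + 12) = 1*(-6) = -6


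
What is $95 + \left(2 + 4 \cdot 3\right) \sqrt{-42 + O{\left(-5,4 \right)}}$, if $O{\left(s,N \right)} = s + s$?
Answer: $95 + 28 i \sqrt{13} \approx 95.0 + 100.96 i$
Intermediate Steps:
$O{\left(s,N \right)} = 2 s$
$95 + \left(2 + 4 \cdot 3\right) \sqrt{-42 + O{\left(-5,4 \right)}} = 95 + \left(2 + 4 \cdot 3\right) \sqrt{-42 + 2 \left(-5\right)} = 95 + \left(2 + 12\right) \sqrt{-42 - 10} = 95 + 14 \sqrt{-52} = 95 + 14 \cdot 2 i \sqrt{13} = 95 + 28 i \sqrt{13}$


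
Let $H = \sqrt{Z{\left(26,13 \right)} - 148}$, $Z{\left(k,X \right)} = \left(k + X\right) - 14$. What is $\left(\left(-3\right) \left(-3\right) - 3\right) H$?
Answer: $6 i \sqrt{123} \approx 66.543 i$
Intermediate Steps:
$Z{\left(k,X \right)} = -14 + X + k$ ($Z{\left(k,X \right)} = \left(X + k\right) - 14 = -14 + X + k$)
$H = i \sqrt{123}$ ($H = \sqrt{\left(-14 + 13 + 26\right) - 148} = \sqrt{25 - 148} = \sqrt{-123} = i \sqrt{123} \approx 11.091 i$)
$\left(\left(-3\right) \left(-3\right) - 3\right) H = \left(\left(-3\right) \left(-3\right) - 3\right) i \sqrt{123} = \left(9 - 3\right) i \sqrt{123} = 6 i \sqrt{123}$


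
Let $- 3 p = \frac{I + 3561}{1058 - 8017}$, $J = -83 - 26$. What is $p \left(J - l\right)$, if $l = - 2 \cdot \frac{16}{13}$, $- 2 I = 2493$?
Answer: $- \frac{2137055}{180934} \approx -11.811$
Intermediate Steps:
$I = - \frac{2493}{2}$ ($I = \left(- \frac{1}{2}\right) 2493 = - \frac{2493}{2} \approx -1246.5$)
$J = -109$ ($J = -83 - 26 = -109$)
$p = \frac{1543}{13918}$ ($p = - \frac{\left(- \frac{2493}{2} + 3561\right) \frac{1}{1058 - 8017}}{3} = - \frac{\frac{4629}{2} \frac{1}{-6959}}{3} = - \frac{\frac{4629}{2} \left(- \frac{1}{6959}\right)}{3} = \left(- \frac{1}{3}\right) \left(- \frac{4629}{13918}\right) = \frac{1543}{13918} \approx 0.11086$)
$l = - \frac{32}{13}$ ($l = - 2 \cdot 16 \cdot \frac{1}{13} = \left(-2\right) \frac{16}{13} = - \frac{32}{13} \approx -2.4615$)
$p \left(J - l\right) = \frac{1543 \left(-109 - - \frac{32}{13}\right)}{13918} = \frac{1543 \left(-109 + \frac{32}{13}\right)}{13918} = \frac{1543}{13918} \left(- \frac{1385}{13}\right) = - \frac{2137055}{180934}$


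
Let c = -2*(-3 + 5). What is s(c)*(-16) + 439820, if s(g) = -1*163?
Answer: 442428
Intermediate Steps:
c = -4 (c = -2*2 = -4)
s(g) = -163
s(c)*(-16) + 439820 = -163*(-16) + 439820 = 2608 + 439820 = 442428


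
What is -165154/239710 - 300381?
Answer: -36002247332/119855 ≈ -3.0038e+5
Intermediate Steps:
-165154/239710 - 300381 = -165154*1/239710 - 300381 = -82577/119855 - 300381 = -36002247332/119855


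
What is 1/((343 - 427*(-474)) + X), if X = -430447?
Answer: -1/227706 ≈ -4.3916e-6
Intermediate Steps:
1/((343 - 427*(-474)) + X) = 1/((343 - 427*(-474)) - 430447) = 1/((343 + 202398) - 430447) = 1/(202741 - 430447) = 1/(-227706) = -1/227706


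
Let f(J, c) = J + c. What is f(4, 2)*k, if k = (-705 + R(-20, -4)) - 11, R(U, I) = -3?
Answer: -4314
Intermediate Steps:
k = -719 (k = (-705 - 3) - 11 = -708 - 11 = -719)
f(4, 2)*k = (4 + 2)*(-719) = 6*(-719) = -4314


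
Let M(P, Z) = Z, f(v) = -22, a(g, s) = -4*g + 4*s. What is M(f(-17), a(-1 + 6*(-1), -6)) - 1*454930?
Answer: -454926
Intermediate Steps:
M(f(-17), a(-1 + 6*(-1), -6)) - 1*454930 = (-4*(-1 + 6*(-1)) + 4*(-6)) - 1*454930 = (-4*(-1 - 6) - 24) - 454930 = (-4*(-7) - 24) - 454930 = (28 - 24) - 454930 = 4 - 454930 = -454926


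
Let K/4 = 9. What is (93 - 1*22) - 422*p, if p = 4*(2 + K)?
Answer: -64073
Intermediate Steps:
K = 36 (K = 4*9 = 36)
p = 152 (p = 4*(2 + 36) = 4*38 = 152)
(93 - 1*22) - 422*p = (93 - 1*22) - 422*152 = (93 - 22) - 64144 = 71 - 64144 = -64073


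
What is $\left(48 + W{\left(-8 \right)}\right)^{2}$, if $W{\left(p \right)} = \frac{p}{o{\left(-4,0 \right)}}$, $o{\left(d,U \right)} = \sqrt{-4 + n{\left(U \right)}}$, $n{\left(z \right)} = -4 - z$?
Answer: $2296 + 192 i \sqrt{2} \approx 2296.0 + 271.53 i$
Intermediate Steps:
$o{\left(d,U \right)} = \sqrt{-8 - U}$ ($o{\left(d,U \right)} = \sqrt{-4 - \left(4 + U\right)} = \sqrt{-8 - U}$)
$W{\left(p \right)} = - \frac{i p \sqrt{2}}{4}$ ($W{\left(p \right)} = \frac{p}{\sqrt{-8 - 0}} = \frac{p}{\sqrt{-8 + 0}} = \frac{p}{\sqrt{-8}} = \frac{p}{2 i \sqrt{2}} = p \left(- \frac{i \sqrt{2}}{4}\right) = - \frac{i p \sqrt{2}}{4}$)
$\left(48 + W{\left(-8 \right)}\right)^{2} = \left(48 - \frac{1}{4} i \left(-8\right) \sqrt{2}\right)^{2} = \left(48 + 2 i \sqrt{2}\right)^{2}$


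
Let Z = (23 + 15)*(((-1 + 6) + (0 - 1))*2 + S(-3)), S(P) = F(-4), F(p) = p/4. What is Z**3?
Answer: 18821096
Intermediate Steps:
F(p) = p/4 (F(p) = p*(1/4) = p/4)
S(P) = -1 (S(P) = (1/4)*(-4) = -1)
Z = 266 (Z = (23 + 15)*(((-1 + 6) + (0 - 1))*2 - 1) = 38*((5 - 1)*2 - 1) = 38*(4*2 - 1) = 38*(8 - 1) = 38*7 = 266)
Z**3 = 266**3 = 18821096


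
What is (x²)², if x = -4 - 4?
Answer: 4096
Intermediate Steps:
x = -8
(x²)² = ((-8)²)² = 64² = 4096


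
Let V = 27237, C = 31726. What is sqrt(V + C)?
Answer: sqrt(58963) ≈ 242.82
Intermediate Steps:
sqrt(V + C) = sqrt(27237 + 31726) = sqrt(58963)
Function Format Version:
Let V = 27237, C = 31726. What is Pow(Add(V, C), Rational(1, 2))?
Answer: Pow(58963, Rational(1, 2)) ≈ 242.82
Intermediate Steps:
Pow(Add(V, C), Rational(1, 2)) = Pow(Add(27237, 31726), Rational(1, 2)) = Pow(58963, Rational(1, 2))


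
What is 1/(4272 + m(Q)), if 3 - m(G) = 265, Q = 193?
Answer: 1/4010 ≈ 0.00024938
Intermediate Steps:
m(G) = -262 (m(G) = 3 - 1*265 = 3 - 265 = -262)
1/(4272 + m(Q)) = 1/(4272 - 262) = 1/4010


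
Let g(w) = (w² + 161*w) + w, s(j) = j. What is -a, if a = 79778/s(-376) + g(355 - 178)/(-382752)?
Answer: 424413197/1998816 ≈ 212.33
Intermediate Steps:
g(w) = w² + 162*w
a = -424413197/1998816 (a = 79778/(-376) + ((355 - 178)*(162 + (355 - 178)))/(-382752) = 79778*(-1/376) + (177*(162 + 177))*(-1/382752) = -39889/188 + (177*339)*(-1/382752) = -39889/188 + 60003*(-1/382752) = -39889/188 - 6667/42528 = -424413197/1998816 ≈ -212.33)
-a = -1*(-424413197/1998816) = 424413197/1998816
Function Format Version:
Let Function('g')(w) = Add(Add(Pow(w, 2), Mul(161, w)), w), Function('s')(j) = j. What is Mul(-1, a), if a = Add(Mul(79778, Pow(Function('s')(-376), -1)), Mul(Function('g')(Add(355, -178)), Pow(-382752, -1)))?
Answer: Rational(424413197, 1998816) ≈ 212.33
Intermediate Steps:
Function('g')(w) = Add(Pow(w, 2), Mul(162, w))
a = Rational(-424413197, 1998816) (a = Add(Mul(79778, Pow(-376, -1)), Mul(Mul(Add(355, -178), Add(162, Add(355, -178))), Pow(-382752, -1))) = Add(Mul(79778, Rational(-1, 376)), Mul(Mul(177, Add(162, 177)), Rational(-1, 382752))) = Add(Rational(-39889, 188), Mul(Mul(177, 339), Rational(-1, 382752))) = Add(Rational(-39889, 188), Mul(60003, Rational(-1, 382752))) = Add(Rational(-39889, 188), Rational(-6667, 42528)) = Rational(-424413197, 1998816) ≈ -212.33)
Mul(-1, a) = Mul(-1, Rational(-424413197, 1998816)) = Rational(424413197, 1998816)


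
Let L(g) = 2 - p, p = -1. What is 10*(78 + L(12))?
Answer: 810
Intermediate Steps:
L(g) = 3 (L(g) = 2 - 1*(-1) = 2 + 1 = 3)
10*(78 + L(12)) = 10*(78 + 3) = 10*81 = 810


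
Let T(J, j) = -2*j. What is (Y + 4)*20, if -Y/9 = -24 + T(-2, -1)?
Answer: 4040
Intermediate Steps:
Y = 198 (Y = -9*(-24 - 2*(-1)) = -9*(-24 + 2) = -9*(-22) = 198)
(Y + 4)*20 = (198 + 4)*20 = 202*20 = 4040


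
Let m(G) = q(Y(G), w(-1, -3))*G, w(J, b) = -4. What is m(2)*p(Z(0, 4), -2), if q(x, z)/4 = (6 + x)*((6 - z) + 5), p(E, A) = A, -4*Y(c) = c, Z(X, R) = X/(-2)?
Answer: -1320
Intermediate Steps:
Z(X, R) = -X/2 (Z(X, R) = X*(-½) = -X/2)
Y(c) = -c/4
q(x, z) = 4*(6 + x)*(11 - z) (q(x, z) = 4*((6 + x)*((6 - z) + 5)) = 4*((6 + x)*(11 - z)) = 4*(6 + x)*(11 - z))
m(G) = G*(360 - 15*G) (m(G) = (264 - 24*(-4) + 44*(-G/4) - 4*(-G/4)*(-4))*G = (264 + 96 - 11*G - 4*G)*G = (360 - 15*G)*G = G*(360 - 15*G))
m(2)*p(Z(0, 4), -2) = (15*2*(24 - 1*2))*(-2) = (15*2*(24 - 2))*(-2) = (15*2*22)*(-2) = 660*(-2) = -1320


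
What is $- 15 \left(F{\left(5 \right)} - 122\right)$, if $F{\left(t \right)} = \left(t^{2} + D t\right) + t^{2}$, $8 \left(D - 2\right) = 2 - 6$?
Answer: $\frac{1935}{2} \approx 967.5$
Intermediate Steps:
$D = \frac{3}{2}$ ($D = 2 + \frac{2 - 6}{8} = 2 + \frac{1}{8} \left(-4\right) = 2 - \frac{1}{2} = \frac{3}{2} \approx 1.5$)
$F{\left(t \right)} = 2 t^{2} + \frac{3 t}{2}$ ($F{\left(t \right)} = \left(t^{2} + \frac{3 t}{2}\right) + t^{2} = 2 t^{2} + \frac{3 t}{2}$)
$- 15 \left(F{\left(5 \right)} - 122\right) = - 15 \left(\frac{1}{2} \cdot 5 \left(3 + 4 \cdot 5\right) - 122\right) = - 15 \left(\frac{1}{2} \cdot 5 \left(3 + 20\right) - 122\right) = - 15 \left(\frac{1}{2} \cdot 5 \cdot 23 - 122\right) = - 15 \left(\frac{115}{2} - 122\right) = \left(-15\right) \left(- \frac{129}{2}\right) = \frac{1935}{2}$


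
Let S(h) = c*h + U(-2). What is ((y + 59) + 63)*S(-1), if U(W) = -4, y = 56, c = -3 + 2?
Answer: -534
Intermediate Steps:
c = -1
S(h) = -4 - h (S(h) = -h - 4 = -4 - h)
((y + 59) + 63)*S(-1) = ((56 + 59) + 63)*(-4 - 1*(-1)) = (115 + 63)*(-4 + 1) = 178*(-3) = -534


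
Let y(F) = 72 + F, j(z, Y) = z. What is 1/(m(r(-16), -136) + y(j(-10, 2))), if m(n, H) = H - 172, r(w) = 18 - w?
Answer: -1/246 ≈ -0.0040650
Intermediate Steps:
m(n, H) = -172 + H
1/(m(r(-16), -136) + y(j(-10, 2))) = 1/((-172 - 136) + (72 - 10)) = 1/(-308 + 62) = 1/(-246) = -1/246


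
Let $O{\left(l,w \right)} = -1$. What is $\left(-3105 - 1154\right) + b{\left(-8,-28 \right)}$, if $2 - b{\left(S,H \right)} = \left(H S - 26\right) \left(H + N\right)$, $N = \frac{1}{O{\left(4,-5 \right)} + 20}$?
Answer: $\frac{24255}{19} \approx 1276.6$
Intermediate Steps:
$N = \frac{1}{19}$ ($N = \frac{1}{-1 + 20} = \frac{1}{19} \approx 0.052632$)
$b{\left(S,H \right)} = 2 - \left(-26 + H S\right) \left(\frac{1}{19} + H\right)$ ($b{\left(S,H \right)} = 2 - \left(H S - 26\right) \left(H + \frac{1}{19}\right) = 2 - \left(-26 + H S\right) \left(\frac{1}{19} + H\right)$)
$\left(-3105 - 1154\right) + b{\left(-8,-28 \right)} = \left(-3105 - 1154\right) + \left(\frac{64}{19} + 26 \left(-28\right) - - 8 \left(-28\right)^{2} - \left(- \frac{28}{19}\right) \left(-8\right)\right) = -4259 - \left(\frac{13992}{19} - 6272\right) = -4259 + \left(\frac{64}{19} - 728 + 6272 - \frac{224}{19}\right) = -4259 + \frac{105176}{19} = \frac{24255}{19}$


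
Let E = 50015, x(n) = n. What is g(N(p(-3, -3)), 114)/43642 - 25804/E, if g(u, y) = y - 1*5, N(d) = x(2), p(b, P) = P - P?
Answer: -1120686533/2182754630 ≈ -0.51343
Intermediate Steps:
p(b, P) = 0
N(d) = 2
g(u, y) = -5 + y (g(u, y) = y - 5 = -5 + y)
g(N(p(-3, -3)), 114)/43642 - 25804/E = (-5 + 114)/43642 - 25804/50015 = 109*(1/43642) - 25804*1/50015 = 109/43642 - 25804/50015 = -1120686533/2182754630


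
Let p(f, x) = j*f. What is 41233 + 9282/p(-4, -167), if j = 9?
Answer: 245851/6 ≈ 40975.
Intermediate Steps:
p(f, x) = 9*f
41233 + 9282/p(-4, -167) = 41233 + 9282/((9*(-4))) = 41233 + 9282/(-36) = 41233 + 9282*(-1/36) = 41233 - 1547/6 = 245851/6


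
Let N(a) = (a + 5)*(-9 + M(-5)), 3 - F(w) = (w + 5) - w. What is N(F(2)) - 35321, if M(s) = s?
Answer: -35363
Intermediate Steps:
F(w) = -2 (F(w) = 3 - ((w + 5) - w) = 3 - ((5 + w) - w) = 3 - 1*5 = 3 - 5 = -2)
N(a) = -70 - 14*a (N(a) = (a + 5)*(-9 - 5) = (5 + a)*(-14) = -70 - 14*a)
N(F(2)) - 35321 = (-70 - 14*(-2)) - 35321 = (-70 + 28) - 35321 = -42 - 35321 = -35363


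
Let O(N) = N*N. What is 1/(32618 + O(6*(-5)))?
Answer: 1/33518 ≈ 2.9835e-5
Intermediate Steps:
O(N) = N²
1/(32618 + O(6*(-5))) = 1/(32618 + (6*(-5))²) = 1/(32618 + (-30)²) = 1/(32618 + 900) = 1/33518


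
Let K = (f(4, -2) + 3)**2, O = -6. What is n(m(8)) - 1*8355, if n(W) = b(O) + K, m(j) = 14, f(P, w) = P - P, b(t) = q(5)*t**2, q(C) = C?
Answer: -8166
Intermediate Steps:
b(t) = 5*t**2
f(P, w) = 0
K = 9 (K = (0 + 3)**2 = 3**2 = 9)
n(W) = 189 (n(W) = 5*(-6)**2 + 9 = 5*36 + 9 = 180 + 9 = 189)
n(m(8)) - 1*8355 = 189 - 1*8355 = 189 - 8355 = -8166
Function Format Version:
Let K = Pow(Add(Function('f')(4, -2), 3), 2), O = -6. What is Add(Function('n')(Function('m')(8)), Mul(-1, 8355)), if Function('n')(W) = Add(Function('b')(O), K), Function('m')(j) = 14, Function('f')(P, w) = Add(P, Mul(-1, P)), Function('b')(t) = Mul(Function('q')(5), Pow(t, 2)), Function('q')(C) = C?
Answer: -8166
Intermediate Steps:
Function('b')(t) = Mul(5, Pow(t, 2))
Function('f')(P, w) = 0
K = 9 (K = Pow(Add(0, 3), 2) = Pow(3, 2) = 9)
Function('n')(W) = 189 (Function('n')(W) = Add(Mul(5, Pow(-6, 2)), 9) = Add(Mul(5, 36), 9) = Add(180, 9) = 189)
Add(Function('n')(Function('m')(8)), Mul(-1, 8355)) = Add(189, Mul(-1, 8355)) = Add(189, -8355) = -8166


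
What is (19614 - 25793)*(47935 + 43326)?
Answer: -563901719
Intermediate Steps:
(19614 - 25793)*(47935 + 43326) = -6179*91261 = -563901719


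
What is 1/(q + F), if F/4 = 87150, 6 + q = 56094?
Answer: 1/404688 ≈ 2.4710e-6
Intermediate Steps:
q = 56088 (q = -6 + 56094 = 56088)
F = 348600 (F = 4*87150 = 348600)
1/(q + F) = 1/(56088 + 348600) = 1/404688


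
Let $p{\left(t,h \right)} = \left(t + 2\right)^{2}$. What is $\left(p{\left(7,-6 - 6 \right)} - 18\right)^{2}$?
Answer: $3969$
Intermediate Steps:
$p{\left(t,h \right)} = \left(2 + t\right)^{2}$
$\left(p{\left(7,-6 - 6 \right)} - 18\right)^{2} = \left(\left(2 + 7\right)^{2} - 18\right)^{2} = \left(9^{2} - 18\right)^{2} = \left(81 - 18\right)^{2} = 63^{2} = 3969$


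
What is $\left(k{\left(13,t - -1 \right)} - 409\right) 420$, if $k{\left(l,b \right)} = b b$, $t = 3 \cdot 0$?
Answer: $-171360$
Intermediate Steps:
$t = 0$
$k{\left(l,b \right)} = b^{2}$
$\left(k{\left(13,t - -1 \right)} - 409\right) 420 = \left(\left(0 - -1\right)^{2} - 409\right) 420 = \left(\left(0 + 1\right)^{2} - 409\right) 420 = \left(1^{2} - 409\right) 420 = \left(1 - 409\right) 420 = \left(-408\right) 420 = -171360$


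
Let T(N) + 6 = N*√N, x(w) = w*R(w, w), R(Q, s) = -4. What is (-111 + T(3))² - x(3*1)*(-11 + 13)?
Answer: 13740 - 702*√3 ≈ 12524.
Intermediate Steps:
x(w) = -4*w (x(w) = w*(-4) = -4*w)
T(N) = -6 + N^(3/2) (T(N) = -6 + N*√N = -6 + N^(3/2))
(-111 + T(3))² - x(3*1)*(-11 + 13) = (-111 + (-6 + 3^(3/2)))² - (-12)*(-11 + 13) = (-111 + (-6 + 3*√3))² - (-4*3)*2 = (-117 + 3*√3)² - (-12)*2 = (-117 + 3*√3)² - 1*(-24) = (-117 + 3*√3)² + 24 = 24 + (-117 + 3*√3)²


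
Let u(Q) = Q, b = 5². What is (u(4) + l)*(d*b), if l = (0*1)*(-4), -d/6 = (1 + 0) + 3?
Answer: -2400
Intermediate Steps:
b = 25
d = -24 (d = -6*((1 + 0) + 3) = -6*(1 + 3) = -6*4 = -24)
l = 0 (l = 0*(-4) = 0)
(u(4) + l)*(d*b) = (4 + 0)*(-24*25) = 4*(-600) = -2400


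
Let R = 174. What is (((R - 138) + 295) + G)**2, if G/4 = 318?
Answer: 2569609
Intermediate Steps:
G = 1272 (G = 4*318 = 1272)
(((R - 138) + 295) + G)**2 = (((174 - 138) + 295) + 1272)**2 = ((36 + 295) + 1272)**2 = (331 + 1272)**2 = 1603**2 = 2569609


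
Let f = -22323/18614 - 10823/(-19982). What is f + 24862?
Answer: 2311762674578/92986237 ≈ 24861.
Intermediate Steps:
f = -61149716/92986237 (f = -22323*1/18614 - 10823*(-1/19982) = -22323/18614 + 10823/19982 = -61149716/92986237 ≈ -0.65762)
f + 24862 = -61149716/92986237 + 24862 = 2311762674578/92986237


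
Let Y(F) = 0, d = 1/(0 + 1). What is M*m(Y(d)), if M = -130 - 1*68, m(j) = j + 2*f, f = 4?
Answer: -1584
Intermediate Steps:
d = 1 (d = 1/1 = 1)
m(j) = 8 + j (m(j) = j + 2*4 = j + 8 = 8 + j)
M = -198 (M = -130 - 68 = -198)
M*m(Y(d)) = -198*(8 + 0) = -198*8 = -1584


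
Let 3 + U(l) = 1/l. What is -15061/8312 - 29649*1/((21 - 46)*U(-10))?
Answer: -495219431/1288360 ≈ -384.38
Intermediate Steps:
U(l) = -3 + 1/l
-15061/8312 - 29649*1/((21 - 46)*U(-10)) = -15061/8312 - 29649*1/((-3 + 1/(-10))*(21 - 46)) = -15061*1/8312 - 29649*(-1/(25*(-3 - ⅒))) = -15061/8312 - 29649/((-25*(-31/10))) = -15061/8312 - 29649/155/2 = -15061/8312 - 29649*2/155 = -15061/8312 - 59298/155 = -495219431/1288360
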